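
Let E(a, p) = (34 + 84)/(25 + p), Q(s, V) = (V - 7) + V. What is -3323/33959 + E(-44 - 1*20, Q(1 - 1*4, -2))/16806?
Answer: -388920785/3995004678 ≈ -0.097352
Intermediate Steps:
Q(s, V) = -7 + 2*V (Q(s, V) = (-7 + V) + V = -7 + 2*V)
E(a, p) = 118/(25 + p)
-3323/33959 + E(-44 - 1*20, Q(1 - 1*4, -2))/16806 = -3323/33959 + (118/(25 + (-7 + 2*(-2))))/16806 = -3323*1/33959 + (118/(25 + (-7 - 4)))*(1/16806) = -3323/33959 + (118/(25 - 11))*(1/16806) = -3323/33959 + (118/14)*(1/16806) = -3323/33959 + (118*(1/14))*(1/16806) = -3323/33959 + (59/7)*(1/16806) = -3323/33959 + 59/117642 = -388920785/3995004678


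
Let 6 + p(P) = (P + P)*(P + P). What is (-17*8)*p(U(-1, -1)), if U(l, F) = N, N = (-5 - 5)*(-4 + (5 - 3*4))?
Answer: -6581584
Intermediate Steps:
N = 110 (N = -10*(-4 + (5 - 12)) = -10*(-4 - 7) = -10*(-11) = 110)
U(l, F) = 110
p(P) = -6 + 4*P² (p(P) = -6 + (P + P)*(P + P) = -6 + (2*P)*(2*P) = -6 + 4*P²)
(-17*8)*p(U(-1, -1)) = (-17*8)*(-6 + 4*110²) = -136*(-6 + 4*12100) = -136*(-6 + 48400) = -136*48394 = -6581584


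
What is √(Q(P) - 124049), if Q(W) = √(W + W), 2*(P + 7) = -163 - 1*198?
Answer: √(-124049 + 5*I*√15) ≈ 0.027 + 352.21*I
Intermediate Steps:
P = -375/2 (P = -7 + (-163 - 1*198)/2 = -7 + (-163 - 198)/2 = -7 + (½)*(-361) = -7 - 361/2 = -375/2 ≈ -187.50)
Q(W) = √2*√W (Q(W) = √(2*W) = √2*√W)
√(Q(P) - 124049) = √(√2*√(-375/2) - 124049) = √(√2*(5*I*√30/2) - 124049) = √(5*I*√15 - 124049) = √(-124049 + 5*I*√15)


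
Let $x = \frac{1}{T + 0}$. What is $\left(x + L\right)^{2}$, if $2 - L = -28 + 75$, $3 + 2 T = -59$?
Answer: $\frac{1948816}{961} \approx 2027.9$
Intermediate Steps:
$T = -31$ ($T = - \frac{3}{2} + \frac{1}{2} \left(-59\right) = - \frac{3}{2} - \frac{59}{2} = -31$)
$x = - \frac{1}{31}$ ($x = \frac{1}{-31 + 0} = \frac{1}{-31} = - \frac{1}{31} \approx -0.032258$)
$L = -45$ ($L = 2 - \left(-28 + 75\right) = 2 - 47 = -45$)
$\left(x + L\right)^{2} = \left(- \frac{1}{31} - 45\right)^{2} = \left(- \frac{1396}{31}\right)^{2} = \frac{1948816}{961}$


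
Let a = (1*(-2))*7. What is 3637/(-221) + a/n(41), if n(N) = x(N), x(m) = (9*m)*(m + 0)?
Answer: -55027267/3343509 ≈ -16.458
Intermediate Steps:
a = -14 (a = -2*7 = -14)
x(m) = 9*m**2 (x(m) = (9*m)*m = 9*m**2)
n(N) = 9*N**2
3637/(-221) + a/n(41) = 3637/(-221) - 14/(9*41**2) = 3637*(-1/221) - 14/(9*1681) = -3637/221 - 14/15129 = -55027267/3343509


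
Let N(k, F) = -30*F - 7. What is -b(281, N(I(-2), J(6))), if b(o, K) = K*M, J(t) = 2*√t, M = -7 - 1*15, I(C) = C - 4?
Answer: -154 - 1320*√6 ≈ -3387.3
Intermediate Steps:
I(C) = -4 + C
M = -22 (M = -7 - 15 = -22)
N(k, F) = -7 - 30*F
b(o, K) = -22*K (b(o, K) = K*(-22) = -22*K)
-b(281, N(I(-2), J(6))) = -(-22)*(-7 - 60*√6) = -(154 + 1320*√6) = -154 - 1320*√6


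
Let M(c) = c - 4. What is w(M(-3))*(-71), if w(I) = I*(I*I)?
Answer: 24353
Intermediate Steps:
M(c) = -4 + c
w(I) = I³ (w(I) = I*I² = I³)
w(M(-3))*(-71) = (-4 - 3)³*(-71) = (-7)³*(-71) = -343*(-71) = 24353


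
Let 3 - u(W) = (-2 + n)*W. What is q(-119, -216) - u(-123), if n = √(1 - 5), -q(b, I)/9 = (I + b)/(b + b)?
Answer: 54819/238 - 246*I ≈ 230.33 - 246.0*I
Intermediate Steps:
q(b, I) = -9*(I + b)/(2*b) (q(b, I) = -9*(I + b)/(b + b) = -9*(I + b)/(2*b))
n = 2*I (n = √(-4) = 2*I ≈ 2.0*I)
u(W) = 3 - W*(-2 + 2*I) (u(W) = 3 - (-2 + 2*I)*W = 3 - W*(-2 + 2*I))
q(-119, -216) - u(-123) = (9/2)*(-1*(-216) - 1*(-119))/(-119) - (3 + 2*(-123)*(1 - I)) = (9/2)*(-1/119)*(216 + 119) - (3 + (-246 + 246*I)) = (9/2)*(-1/119)*335 - (-243 + 246*I) = -3015/238 + (243 - 246*I) = 54819/238 - 246*I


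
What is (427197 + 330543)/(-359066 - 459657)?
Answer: -757740/818723 ≈ -0.92551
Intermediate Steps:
(427197 + 330543)/(-359066 - 459657) = 757740/(-818723) = 757740*(-1/818723) = -757740/818723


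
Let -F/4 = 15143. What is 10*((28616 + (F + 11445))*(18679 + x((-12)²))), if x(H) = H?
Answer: -3860785530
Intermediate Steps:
F = -60572 (F = -4*15143 = -60572)
10*((28616 + (F + 11445))*(18679 + x((-12)²))) = 10*((28616 + (-60572 + 11445))*(18679 + (-12)²)) = 10*((28616 - 49127)*(18679 + 144)) = 10*(-20511*18823) = 10*(-386078553) = -3860785530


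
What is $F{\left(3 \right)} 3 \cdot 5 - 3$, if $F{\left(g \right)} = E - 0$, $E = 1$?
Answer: $12$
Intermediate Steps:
$F{\left(g \right)} = 1$ ($F{\left(g \right)} = 1 - 0 = 1 + 0 = 1$)
$F{\left(3 \right)} 3 \cdot 5 - 3 = 1 \cdot 3 \cdot 5 - 3 = 1 \cdot 15 - 3 = 15 - 3 = 12$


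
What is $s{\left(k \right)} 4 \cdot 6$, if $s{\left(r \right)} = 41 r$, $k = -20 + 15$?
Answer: $-4920$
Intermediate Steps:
$k = -5$
$s{\left(k \right)} 4 \cdot 6 = 41 \left(-5\right) 4 \cdot 6 = \left(-205\right) 24 = -4920$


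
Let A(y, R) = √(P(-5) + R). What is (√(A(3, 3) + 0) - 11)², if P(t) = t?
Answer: (11 - 2^(¼)*√I)² ≈ 102.5 - 17.086*I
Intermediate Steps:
A(y, R) = √(-5 + R)
(√(A(3, 3) + 0) - 11)² = (√(√(-5 + 3) + 0) - 11)² = (√(√(-2) + 0) - 11)² = (√(I*√2 + 0) - 11)² = (√(I*√2) - 11)² = (2^(¼)*√I - 11)² = (-11 + 2^(¼)*√I)²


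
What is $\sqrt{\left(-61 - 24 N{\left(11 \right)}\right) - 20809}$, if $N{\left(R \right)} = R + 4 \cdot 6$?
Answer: $i \sqrt{21710} \approx 147.34 i$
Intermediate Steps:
$N{\left(R \right)} = 24 + R$ ($N{\left(R \right)} = R + 24 = 24 + R$)
$\sqrt{\left(-61 - 24 N{\left(11 \right)}\right) - 20809} = \sqrt{\left(-61 - 24 \left(24 + 11\right)\right) - 20809} = \sqrt{\left(-61 - 840\right) - 20809} = \sqrt{-901 - 20809} = \sqrt{-21710} = i \sqrt{21710}$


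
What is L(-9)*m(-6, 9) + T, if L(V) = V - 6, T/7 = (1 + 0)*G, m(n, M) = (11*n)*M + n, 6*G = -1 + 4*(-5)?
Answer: 17951/2 ≈ 8975.5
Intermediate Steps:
G = -7/2 (G = (-1 + 4*(-5))/6 = (-1 - 20)/6 = (⅙)*(-21) = -7/2 ≈ -3.5000)
m(n, M) = n + 11*M*n (m(n, M) = 11*M*n + n = n + 11*M*n)
T = -49/2 (T = 7*((1 + 0)*(-7/2)) = 7*(1*(-7/2)) = 7*(-7/2) = -49/2 ≈ -24.500)
L(V) = -6 + V
L(-9)*m(-6, 9) + T = (-6 - 9)*(-6*(1 + 11*9)) - 49/2 = -(-90)*(1 + 99) - 49/2 = -(-90)*100 - 49/2 = -15*(-600) - 49/2 = 9000 - 49/2 = 17951/2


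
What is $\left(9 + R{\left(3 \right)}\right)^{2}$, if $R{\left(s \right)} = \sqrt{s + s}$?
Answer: $\left(9 + \sqrt{6}\right)^{2} \approx 131.09$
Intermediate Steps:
$R{\left(s \right)} = \sqrt{2} \sqrt{s}$ ($R{\left(s \right)} = \sqrt{2 s} = \sqrt{2} \sqrt{s}$)
$\left(9 + R{\left(3 \right)}\right)^{2} = \left(9 + \sqrt{2} \sqrt{3}\right)^{2} = \left(9 + \sqrt{6}\right)^{2}$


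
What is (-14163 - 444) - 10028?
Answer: -24635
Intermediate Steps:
(-14163 - 444) - 10028 = -14607 - 10028 = -24635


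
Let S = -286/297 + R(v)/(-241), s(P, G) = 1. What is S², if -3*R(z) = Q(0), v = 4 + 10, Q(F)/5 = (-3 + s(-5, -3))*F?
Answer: 676/729 ≈ 0.92730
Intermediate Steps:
Q(F) = -10*F (Q(F) = 5*((-3 + 1)*F) = 5*(-2*F) = -10*F)
v = 14
R(z) = 0 (R(z) = -(-10)*0/3 = -⅓*0 = 0)
S = -26/27 (S = -286/297 + 0/(-241) = -286*1/297 + 0*(-1/241) = -26/27 + 0 = -26/27 ≈ -0.96296)
S² = (-26/27)² = 676/729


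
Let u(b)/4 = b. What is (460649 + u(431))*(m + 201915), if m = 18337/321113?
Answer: 29979132382234036/321113 ≈ 9.3360e+10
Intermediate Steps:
u(b) = 4*b
m = 18337/321113 (m = 18337*(1/321113) = 18337/321113 ≈ 0.057105)
(460649 + u(431))*(m + 201915) = (460649 + 4*431)*(18337/321113 + 201915) = (460649 + 1724)*(64837549732/321113) = 462373*(64837549732/321113) = 29979132382234036/321113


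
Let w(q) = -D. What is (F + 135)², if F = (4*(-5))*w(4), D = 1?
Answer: 24025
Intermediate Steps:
w(q) = -1 (w(q) = -1*1 = -1)
F = 20 (F = (4*(-5))*(-1) = -20*(-1) = 20)
(F + 135)² = (20 + 135)² = 155² = 24025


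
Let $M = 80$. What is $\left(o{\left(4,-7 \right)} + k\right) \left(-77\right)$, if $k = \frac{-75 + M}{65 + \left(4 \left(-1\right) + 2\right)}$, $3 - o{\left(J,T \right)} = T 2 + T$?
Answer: $- \frac{16687}{9} \approx -1854.1$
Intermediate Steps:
$o{\left(J,T \right)} = 3 - 3 T$ ($o{\left(J,T \right)} = 3 - \left(T 2 + T\right) = 3 - \left(2 T + T\right) = 3 - 3 T$)
$k = \frac{5}{63}$ ($k = \frac{-75 + 80}{65 + \left(4 \left(-1\right) + 2\right)} = \frac{5}{65 + \left(-4 + 2\right)} = \frac{5}{65 - 2} = \frac{5}{63} \approx 0.079365$)
$\left(o{\left(4,-7 \right)} + k\right) \left(-77\right) = \left(\left(3 - -21\right) + \frac{5}{63}\right) \left(-77\right) = \left(\left(3 + 21\right) + \frac{5}{63}\right) \left(-77\right) = \left(24 + \frac{5}{63}\right) \left(-77\right) = \frac{1517}{63} \left(-77\right) = - \frac{16687}{9}$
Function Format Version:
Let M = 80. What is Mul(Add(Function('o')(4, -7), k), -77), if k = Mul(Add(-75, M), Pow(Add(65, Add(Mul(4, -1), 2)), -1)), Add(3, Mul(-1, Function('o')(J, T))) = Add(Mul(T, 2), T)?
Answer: Rational(-16687, 9) ≈ -1854.1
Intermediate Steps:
Function('o')(J, T) = Add(3, Mul(-3, T)) (Function('o')(J, T) = Add(3, Mul(-1, Add(Mul(T, 2), T))) = Add(3, Mul(-1, Add(Mul(2, T), T))) = Add(3, Mul(-1, Mul(3, T))) = Add(3, Mul(-3, T)))
k = Rational(5, 63) (k = Mul(Add(-75, 80), Pow(Add(65, Add(Mul(4, -1), 2)), -1)) = Mul(5, Pow(Add(65, Add(-4, 2)), -1)) = Mul(5, Pow(Add(65, -2), -1)) = Mul(5, Pow(63, -1)) = Mul(5, Rational(1, 63)) = Rational(5, 63) ≈ 0.079365)
Mul(Add(Function('o')(4, -7), k), -77) = Mul(Add(Add(3, Mul(-3, -7)), Rational(5, 63)), -77) = Mul(Add(Add(3, 21), Rational(5, 63)), -77) = Mul(Add(24, Rational(5, 63)), -77) = Mul(Rational(1517, 63), -77) = Rational(-16687, 9)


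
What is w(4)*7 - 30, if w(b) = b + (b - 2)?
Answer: 12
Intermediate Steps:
w(b) = -2 + 2*b (w(b) = b + (-2 + b) = -2 + 2*b)
w(4)*7 - 30 = (-2 + 2*4)*7 - 30 = (-2 + 8)*7 - 30 = 6*7 - 30 = 42 - 30 = 12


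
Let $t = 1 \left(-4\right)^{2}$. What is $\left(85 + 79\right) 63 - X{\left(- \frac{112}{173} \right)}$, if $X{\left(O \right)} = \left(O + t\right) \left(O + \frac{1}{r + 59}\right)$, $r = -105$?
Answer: $\frac{7119279444}{688367} \approx 10342.0$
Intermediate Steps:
$t = 16$ ($t = 1 \cdot 16 = 16$)
$X{\left(O \right)} = \left(16 + O\right) \left(- \frac{1}{46} + O\right)$ ($X{\left(O \right)} = \left(O + 16\right) \left(O + \frac{1}{-105 + 59}\right) = \left(16 + O\right) \left(O + \frac{1}{-46}\right) = \left(16 + O\right) \left(O - \frac{1}{46}\right) = \left(16 + O\right) \left(- \frac{1}{46} + O\right)$)
$\left(85 + 79\right) 63 - X{\left(- \frac{112}{173} \right)} = \left(85 + 79\right) 63 - \left(- \frac{8}{23} + \left(- \frac{112}{173}\right)^{2} + \frac{735 \left(- \frac{112}{173}\right)}{46}\right) = 164 \cdot 63 - \left(- \frac{8}{23} + \left(\left(-112\right) \frac{1}{173}\right)^{2} + \frac{735 \left(\left(-112\right) \frac{1}{173}\right)}{46}\right) = 10332 - \left(- \frac{8}{23} + \left(- \frac{112}{173}\right)^{2} + \frac{735}{46} \left(- \frac{112}{173}\right)\right) = 10332 - \left(- \frac{8}{23} + \frac{12544}{29929} - \frac{41160}{3979}\right) = 10332 - - \frac{7071600}{688367} = 10332 + \frac{7071600}{688367} = \frac{7119279444}{688367}$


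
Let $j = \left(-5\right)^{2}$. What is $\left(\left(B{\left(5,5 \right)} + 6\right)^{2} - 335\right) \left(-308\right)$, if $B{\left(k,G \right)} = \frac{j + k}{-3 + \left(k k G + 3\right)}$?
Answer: $\frac{56992012}{625} \approx 91187.0$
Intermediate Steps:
$j = 25$
$B{\left(k,G \right)} = \frac{25 + k}{G k^{2}}$ ($B{\left(k,G \right)} = \frac{25 + k}{-3 + \left(k k G + 3\right)} = \frac{25 + k}{-3 + \left(k^{2} G + 3\right)} = \frac{25 + k}{-3 + \left(G k^{2} + 3\right)} = \frac{25 + k}{-3 + \left(3 + G k^{2}\right)} = \frac{25 + k}{G k^{2}}$)
$\left(\left(B{\left(5,5 \right)} + 6\right)^{2} - 335\right) \left(-308\right) = \left(\left(\frac{25 + 5}{5 \cdot 25} + 6\right)^{2} - 335\right) \left(-308\right) = \left(\left(\frac{1}{5} \cdot \frac{1}{25} \cdot 30 + 6\right)^{2} - 335\right) \left(-308\right) = \left(\left(\frac{6}{25} + 6\right)^{2} - 335\right) \left(-308\right) = \left(\left(\frac{156}{25}\right)^{2} - 335\right) \left(-308\right) = \left(\frac{24336}{625} - 335\right) \left(-308\right) = \left(- \frac{185039}{625}\right) \left(-308\right) = \frac{56992012}{625}$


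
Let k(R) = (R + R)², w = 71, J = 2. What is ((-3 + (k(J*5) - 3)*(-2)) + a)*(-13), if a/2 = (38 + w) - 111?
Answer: 10413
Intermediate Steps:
k(R) = 4*R² (k(R) = (2*R)² = 4*R²)
a = -4 (a = 2*((38 + 71) - 111) = 2*(109 - 111) = 2*(-2) = -4)
((-3 + (k(J*5) - 3)*(-2)) + a)*(-13) = ((-3 + (4*(2*5)² - 3)*(-2)) - 4)*(-13) = ((-3 + (4*10² - 3)*(-2)) - 4)*(-13) = ((-3 + (4*100 - 3)*(-2)) - 4)*(-13) = ((-3 + (400 - 3)*(-2)) - 4)*(-13) = ((-3 + 397*(-2)) - 4)*(-13) = ((-3 - 794) - 4)*(-13) = (-797 - 4)*(-13) = -801*(-13) = 10413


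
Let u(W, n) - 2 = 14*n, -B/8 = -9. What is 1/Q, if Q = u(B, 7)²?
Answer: 1/10000 ≈ 0.00010000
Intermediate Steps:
B = 72 (B = -8*(-9) = 72)
u(W, n) = 2 + 14*n
Q = 10000 (Q = (2 + 14*7)² = (2 + 98)² = 100² = 10000)
1/Q = 1/10000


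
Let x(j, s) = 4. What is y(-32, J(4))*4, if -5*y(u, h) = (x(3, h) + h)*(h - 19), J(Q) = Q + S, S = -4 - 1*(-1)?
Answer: 72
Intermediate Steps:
S = -3 (S = -4 + 1 = -3)
J(Q) = -3 + Q (J(Q) = Q - 3 = -3 + Q)
y(u, h) = -(-19 + h)*(4 + h)/5 (y(u, h) = -(4 + h)*(h - 19)/5 = -(4 + h)*(-19 + h)/5 = -(-19 + h)*(4 + h)/5)
y(-32, J(4))*4 = (76/5 + 3*(-3 + 4) - (-3 + 4)²/5)*4 = (76/5 + 3*1 - ⅕*1²)*4 = (76/5 + 3 - ⅕*1)*4 = (76/5 + 3 - ⅕)*4 = 18*4 = 72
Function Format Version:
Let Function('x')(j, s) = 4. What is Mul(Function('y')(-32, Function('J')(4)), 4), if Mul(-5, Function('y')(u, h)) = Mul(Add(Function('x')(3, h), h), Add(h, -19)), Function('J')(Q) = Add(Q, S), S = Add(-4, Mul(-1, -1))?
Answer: 72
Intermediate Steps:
S = -3 (S = Add(-4, 1) = -3)
Function('J')(Q) = Add(-3, Q) (Function('J')(Q) = Add(Q, -3) = Add(-3, Q))
Function('y')(u, h) = Mul(Rational(-1, 5), Add(-19, h), Add(4, h)) (Function('y')(u, h) = Mul(Rational(-1, 5), Mul(Add(4, h), Add(h, -19))) = Mul(Rational(-1, 5), Mul(Add(4, h), Add(-19, h))) = Mul(Rational(-1, 5), Mul(Add(-19, h), Add(4, h))) = Mul(Rational(-1, 5), Add(-19, h), Add(4, h)))
Mul(Function('y')(-32, Function('J')(4)), 4) = Mul(Add(Rational(76, 5), Mul(3, Add(-3, 4)), Mul(Rational(-1, 5), Pow(Add(-3, 4), 2))), 4) = Mul(Add(Rational(76, 5), Mul(3, 1), Mul(Rational(-1, 5), Pow(1, 2))), 4) = Mul(Add(Rational(76, 5), 3, Mul(Rational(-1, 5), 1)), 4) = Mul(Add(Rational(76, 5), 3, Rational(-1, 5)), 4) = Mul(18, 4) = 72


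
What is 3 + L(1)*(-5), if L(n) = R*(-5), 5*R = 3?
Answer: 18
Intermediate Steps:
R = ⅗ (R = (⅕)*3 = ⅗ ≈ 0.60000)
L(n) = -3 (L(n) = (⅗)*(-5) = -3)
3 + L(1)*(-5) = 3 - 3*(-5) = 3 + 15 = 18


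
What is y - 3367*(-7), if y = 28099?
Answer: 51668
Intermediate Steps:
y - 3367*(-7) = 28099 - 3367*(-7) = 28099 - 1*(-23569) = 28099 + 23569 = 51668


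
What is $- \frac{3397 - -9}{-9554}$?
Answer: $\frac{1703}{4777} \approx 0.3565$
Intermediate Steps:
$- \frac{3397 - -9}{-9554} = - \frac{\left(3397 + 9\right) \left(-1\right)}{9554} = - \frac{3406 \left(-1\right)}{9554} = \left(-1\right) \left(- \frac{1703}{4777}\right) = \frac{1703}{4777}$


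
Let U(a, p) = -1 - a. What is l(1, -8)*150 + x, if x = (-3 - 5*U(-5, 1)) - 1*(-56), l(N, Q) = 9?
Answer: 1383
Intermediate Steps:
x = 33 (x = (-3 - 5*(-1 - 1*(-5))) - 1*(-56) = (-3 - 5*(-1 + 5)) + 56 = (-3 - 5*4) + 56 = (-3 - 20) + 56 = -23 + 56 = 33)
l(1, -8)*150 + x = 9*150 + 33 = 1350 + 33 = 1383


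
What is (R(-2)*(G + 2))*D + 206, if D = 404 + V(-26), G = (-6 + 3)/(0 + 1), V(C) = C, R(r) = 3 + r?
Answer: -172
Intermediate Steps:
G = -3 (G = -3/1 = -3*1 = -3)
D = 378 (D = 404 - 26 = 378)
(R(-2)*(G + 2))*D + 206 = ((3 - 2)*(-3 + 2))*378 + 206 = (1*(-1))*378 + 206 = -1*378 + 206 = -378 + 206 = -172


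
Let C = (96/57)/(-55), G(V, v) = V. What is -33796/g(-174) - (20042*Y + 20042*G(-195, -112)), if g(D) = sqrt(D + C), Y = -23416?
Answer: 473211662 + 16898*I*sqrt(190045790)/90931 ≈ 4.7321e+8 + 2561.8*I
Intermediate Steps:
C = -32/1045 (C = (96*(1/57))*(-1/55) = (32/19)*(-1/55) = -32/1045 ≈ -0.030622)
g(D) = sqrt(-32/1045 + D) (g(D) = sqrt(D - 32/1045) = sqrt(-32/1045 + D))
-33796/g(-174) - (20042*Y + 20042*G(-195, -112)) = -33796*1045/sqrt(-33440 + 1092025*(-174)) - 20042/(1/(-23416 - 195)) = -33796*1045/sqrt(-33440 - 190012350) - 20042/(1/(-23611)) = -33796*(-I*sqrt(190045790)/181862) - 20042/(-1/23611) = -33796*(-I*sqrt(190045790)/181862) - 20042*(-23611) = -33796*(-I*sqrt(190045790)/181862) + 473211662 = -(-16898)*I*sqrt(190045790)/90931 + 473211662 = 16898*I*sqrt(190045790)/90931 + 473211662 = 473211662 + 16898*I*sqrt(190045790)/90931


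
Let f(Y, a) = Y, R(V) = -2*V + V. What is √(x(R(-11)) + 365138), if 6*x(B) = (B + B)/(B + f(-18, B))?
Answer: √161025627/21 ≈ 604.27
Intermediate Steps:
R(V) = -V
x(B) = B/(3*(-18 + B)) (x(B) = ((B + B)/(B - 18))/6 = ((2*B)/(-18 + B))/6 = (2*B/(-18 + B))/6 = B/(3*(-18 + B)))
√(x(R(-11)) + 365138) = √((-1*(-11))/(3*(-18 - 1*(-11))) + 365138) = √((⅓)*11/(-18 + 11) + 365138) = √((⅓)*11/(-7) + 365138) = √((⅓)*11*(-⅐) + 365138) = √(-11/21 + 365138) = √(7667887/21) = √161025627/21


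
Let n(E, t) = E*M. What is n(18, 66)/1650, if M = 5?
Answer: 3/55 ≈ 0.054545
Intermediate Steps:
n(E, t) = 5*E (n(E, t) = E*5 = 5*E)
n(18, 66)/1650 = (5*18)/1650 = 90*(1/1650) = 3/55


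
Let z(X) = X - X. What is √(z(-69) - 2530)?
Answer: I*√2530 ≈ 50.299*I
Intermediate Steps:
z(X) = 0
√(z(-69) - 2530) = √(0 - 2530) = √(-2530) = I*√2530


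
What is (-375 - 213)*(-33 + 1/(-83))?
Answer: 1611120/83 ≈ 19411.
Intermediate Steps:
(-375 - 213)*(-33 + 1/(-83)) = -588*(-33 - 1/83) = -588*(-2740/83) = 1611120/83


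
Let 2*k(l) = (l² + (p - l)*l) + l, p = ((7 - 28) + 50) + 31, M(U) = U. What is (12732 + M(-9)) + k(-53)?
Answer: 22213/2 ≈ 11107.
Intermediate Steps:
p = 60 (p = (-21 + 50) + 31 = 29 + 31 = 60)
k(l) = l/2 + l²/2 + l*(60 - l)/2 (k(l) = ((l² + (60 - l)*l) + l)/2 = ((l² + l*(60 - l)) + l)/2 = (l + l² + l*(60 - l))/2 = l/2 + l²/2 + l*(60 - l)/2)
(12732 + M(-9)) + k(-53) = (12732 - 9) + (61/2)*(-53) = 12723 - 3233/2 = 22213/2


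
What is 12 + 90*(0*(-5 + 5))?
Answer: 12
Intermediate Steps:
12 + 90*(0*(-5 + 5)) = 12 + 90*(0*0) = 12 + 90*0 = 12 + 0 = 12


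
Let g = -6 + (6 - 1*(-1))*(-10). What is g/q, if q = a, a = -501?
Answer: 76/501 ≈ 0.15170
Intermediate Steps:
q = -501
g = -76 (g = -6 + (6 + 1)*(-10) = -6 + 7*(-10) = -6 - 70 = -76)
g/q = -76/(-501) = -76*(-1/501) = 76/501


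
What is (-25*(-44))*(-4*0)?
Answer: 0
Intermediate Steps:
(-25*(-44))*(-4*0) = 1100*0 = 0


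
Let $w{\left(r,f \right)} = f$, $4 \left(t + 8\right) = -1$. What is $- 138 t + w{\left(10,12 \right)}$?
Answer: $\frac{2301}{2} \approx 1150.5$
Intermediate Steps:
$t = - \frac{33}{4}$ ($t = -8 + \frac{1}{4} \left(-1\right) = -8 - \frac{1}{4} = - \frac{33}{4} \approx -8.25$)
$- 138 t + w{\left(10,12 \right)} = \left(-138\right) \left(- \frac{33}{4}\right) + 12 = \frac{2277}{2} + 12 = \frac{2301}{2}$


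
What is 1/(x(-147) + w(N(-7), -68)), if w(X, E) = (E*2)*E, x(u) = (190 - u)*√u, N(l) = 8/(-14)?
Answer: 9248/102220147 - 2359*I*√3/102220147 ≈ 9.0471e-5 - 3.9972e-5*I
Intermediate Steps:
N(l) = -4/7 (N(l) = 8*(-1/14) = -4/7)
x(u) = √u*(190 - u)
w(X, E) = 2*E² (w(X, E) = (2*E)*E = 2*E²)
1/(x(-147) + w(N(-7), -68)) = 1/(√(-147)*(190 - 1*(-147)) + 2*(-68)²) = 1/((7*I*√3)*(190 + 147) + 2*4624) = 1/((7*I*√3)*337 + 9248) = 1/(2359*I*√3 + 9248) = 1/(9248 + 2359*I*√3)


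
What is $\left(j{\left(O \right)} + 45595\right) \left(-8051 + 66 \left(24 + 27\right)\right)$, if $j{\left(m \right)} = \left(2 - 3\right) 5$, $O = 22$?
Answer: $-213589150$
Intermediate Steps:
$j{\left(m \right)} = -5$ ($j{\left(m \right)} = \left(-1\right) 5 = -5$)
$\left(j{\left(O \right)} + 45595\right) \left(-8051 + 66 \left(24 + 27\right)\right) = \left(-5 + 45595\right) \left(-8051 + 66 \left(24 + 27\right)\right) = 45590 \left(-8051 + 66 \cdot 51\right) = 45590 \left(-8051 + 3366\right) = 45590 \left(-4685\right) = -213589150$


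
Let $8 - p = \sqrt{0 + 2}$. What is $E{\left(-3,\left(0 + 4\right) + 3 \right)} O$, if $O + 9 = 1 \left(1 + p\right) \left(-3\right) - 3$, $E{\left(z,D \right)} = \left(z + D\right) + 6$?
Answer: $-390 + 30 \sqrt{2} \approx -347.57$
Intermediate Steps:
$p = 8 - \sqrt{2}$ ($p = 8 - \sqrt{0 + 2} = 8 - \sqrt{2} \approx 6.5858$)
$E{\left(z,D \right)} = 6 + D + z$ ($E{\left(z,D \right)} = \left(D + z\right) + 6 = 6 + D + z$)
$O = -39 + 3 \sqrt{2}$ ($O = -9 + \left(1 \left(1 + \left(8 - \sqrt{2}\right)\right) \left(-3\right) - 3\right) = -9 + \left(1 \left(9 - \sqrt{2}\right) \left(-3\right) - 3\right) = -9 + \left(1 \left(-27 + 3 \sqrt{2}\right) - 3\right) = -9 - \left(30 - 3 \sqrt{2}\right) = -39 + 3 \sqrt{2} \approx -34.757$)
$E{\left(-3,\left(0 + 4\right) + 3 \right)} O = \left(6 + \left(\left(0 + 4\right) + 3\right) - 3\right) \left(-39 + 3 \sqrt{2}\right) = \left(6 + \left(4 + 3\right) - 3\right) \left(-39 + 3 \sqrt{2}\right) = \left(6 + 7 - 3\right) \left(-39 + 3 \sqrt{2}\right) = 10 \left(-39 + 3 \sqrt{2}\right) = -390 + 30 \sqrt{2}$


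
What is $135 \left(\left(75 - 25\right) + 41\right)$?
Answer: $12285$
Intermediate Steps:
$135 \left(\left(75 - 25\right) + 41\right) = 135 \left(50 + 41\right) = 135 \cdot 91 = 12285$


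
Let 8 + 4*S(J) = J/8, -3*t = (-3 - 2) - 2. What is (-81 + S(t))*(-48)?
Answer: 7961/2 ≈ 3980.5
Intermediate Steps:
t = 7/3 (t = -((-3 - 2) - 2)/3 = -(-5 - 2)/3 = -⅓*(-7) = 7/3 ≈ 2.3333)
S(J) = -2 + J/32 (S(J) = -2 + (J/8)/4 = -2 + J/32)
(-81 + S(t))*(-48) = (-81 + (-2 + (1/32)*(7/3)))*(-48) = (-81 + (-2 + 7/96))*(-48) = (-81 - 185/96)*(-48) = -7961/96*(-48) = 7961/2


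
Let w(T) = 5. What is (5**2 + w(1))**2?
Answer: 900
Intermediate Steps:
(5**2 + w(1))**2 = (5**2 + 5)**2 = (25 + 5)**2 = 30**2 = 900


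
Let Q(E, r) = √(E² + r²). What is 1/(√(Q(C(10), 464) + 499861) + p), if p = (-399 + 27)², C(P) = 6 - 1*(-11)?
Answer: 1/(138384 + √(499861 + √215585)) ≈ 7.1895e-6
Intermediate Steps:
C(P) = 17 (C(P) = 6 + 11 = 17)
p = 138384 (p = (-372)² = 138384)
1/(√(Q(C(10), 464) + 499861) + p) = 1/(√(√(17² + 464²) + 499861) + 138384) = 1/(√(√(289 + 215296) + 499861) + 138384) = 1/(√(√215585 + 499861) + 138384) = 1/(√(499861 + √215585) + 138384) = 1/(138384 + √(499861 + √215585))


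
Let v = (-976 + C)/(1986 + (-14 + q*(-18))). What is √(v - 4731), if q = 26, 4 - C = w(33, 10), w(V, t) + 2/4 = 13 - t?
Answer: I*√668941459/376 ≈ 68.787*I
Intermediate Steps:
w(V, t) = 25/2 - t (w(V, t) = -½ + (13 - t) = 25/2 - t)
C = 3/2 (C = 4 - (25/2 - 1*10) = 4 - (25/2 - 10) = 4 - 1*5/2 = 4 - 5/2 = 3/2 ≈ 1.5000)
v = -1949/3008 (v = (-976 + 3/2)/(1986 + (-14 + 26*(-18))) = -1949/(2*(1986 + (-14 - 468))) = -1949/(2*(1986 - 482)) = -1949/2/1504 = -1949/2*1/1504 = -1949/3008 ≈ -0.64794)
√(v - 4731) = √(-1949/3008 - 4731) = √(-14232797/3008) = I*√668941459/376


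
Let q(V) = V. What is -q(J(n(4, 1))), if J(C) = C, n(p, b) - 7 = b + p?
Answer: -12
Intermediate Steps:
n(p, b) = 7 + b + p (n(p, b) = 7 + (b + p) = 7 + b + p)
-q(J(n(4, 1))) = -(7 + 1 + 4) = -1*12 = -12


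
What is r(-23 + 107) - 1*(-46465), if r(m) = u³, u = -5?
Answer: 46340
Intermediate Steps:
r(m) = -125 (r(m) = (-5)³ = -125)
r(-23 + 107) - 1*(-46465) = -125 - 1*(-46465) = -125 + 46465 = 46340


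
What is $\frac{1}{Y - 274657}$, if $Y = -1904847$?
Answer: $- \frac{1}{2179504} \approx -4.5882 \cdot 10^{-7}$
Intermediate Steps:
$\frac{1}{Y - 274657} = \frac{1}{-1904847 - 274657} = \frac{1}{-2179504} = - \frac{1}{2179504}$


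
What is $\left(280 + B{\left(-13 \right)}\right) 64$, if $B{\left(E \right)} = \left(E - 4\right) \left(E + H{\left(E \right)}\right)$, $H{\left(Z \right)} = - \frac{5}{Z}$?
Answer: $\frac{411392}{13} \approx 31646.0$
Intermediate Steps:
$B{\left(E \right)} = \left(-4 + E\right) \left(E - \frac{5}{E}\right)$ ($B{\left(E \right)} = \left(E - 4\right) \left(E - \frac{5}{E}\right) = \left(-4 + E\right) \left(E - \frac{5}{E}\right)$)
$\left(280 + B{\left(-13 \right)}\right) 64 = \left(280 + \left(-5 + \left(-13\right)^{2} - -52 + \frac{20}{-13}\right)\right) 64 = \left(280 + \left(-5 + 169 + 52 + 20 \left(- \frac{1}{13}\right)\right)\right) 64 = \left(280 + \left(-5 + 169 + 52 - \frac{20}{13}\right)\right) 64 = \left(280 + \frac{2788}{13}\right) 64 = \frac{6428}{13} \cdot 64 = \frac{411392}{13}$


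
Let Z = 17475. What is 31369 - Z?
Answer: 13894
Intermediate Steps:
31369 - Z = 31369 - 1*17475 = 31369 - 17475 = 13894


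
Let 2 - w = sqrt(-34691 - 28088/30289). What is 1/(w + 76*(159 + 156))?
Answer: 725179238/17363292099983 + I*sqrt(31827190124443)/17363292099983 ≈ 4.1765e-5 + 3.2491e-7*I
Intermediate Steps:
w = 2 - I*sqrt(31827190124443)/30289 (w = 2 - sqrt(-34691 - 28088/30289) = 2 - sqrt(-1050783787/30289) = 2 - I*sqrt(31827190124443)/30289 ≈ 2.0 - 186.26*I)
1/(w + 76*(159 + 156)) = 1/((2 - I*sqrt(31827190124443)/30289) + 76*(159 + 156)) = 1/((2 - I*sqrt(31827190124443)/30289) + 76*315) = 1/((2 - I*sqrt(31827190124443)/30289) + 23940) = 1/(23942 - I*sqrt(31827190124443)/30289)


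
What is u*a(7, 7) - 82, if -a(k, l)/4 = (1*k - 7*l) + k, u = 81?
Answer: 11258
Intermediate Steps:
a(k, l) = -8*k + 28*l (a(k, l) = -4*((1*k - 7*l) + k) = -4*((k - 7*l) + k) = -4*(-7*l + 2*k) = -8*k + 28*l)
u*a(7, 7) - 82 = 81*(-8*7 + 28*7) - 82 = 81*(-56 + 196) - 82 = 81*140 - 82 = 11340 - 82 = 11258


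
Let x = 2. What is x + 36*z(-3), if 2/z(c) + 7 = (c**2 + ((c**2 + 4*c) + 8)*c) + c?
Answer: -5/2 ≈ -2.5000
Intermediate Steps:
z(c) = 2/(-7 + c + c**2 + c*(8 + c**2 + 4*c)) (z(c) = 2/(-7 + ((c**2 + ((c**2 + 4*c) + 8)*c) + c)) = 2/(-7 + ((c**2 + (8 + c**2 + 4*c)*c) + c)) = 2/(-7 + ((c**2 + c*(8 + c**2 + 4*c)) + c)) = 2/(-7 + (c + c**2 + c*(8 + c**2 + 4*c))) = 2/(-7 + c + c**2 + c*(8 + c**2 + 4*c)))
x + 36*z(-3) = 2 + 36*(2/(-7 + (-3)**3 + 5*(-3)**2 + 9*(-3))) = 2 + 36*(2/(-7 - 27 + 5*9 - 27)) = 2 + 36*(2/(-7 - 27 + 45 - 27)) = 2 + 36*(2/(-16)) = 2 + 36*(2*(-1/16)) = 2 + 36*(-1/8) = 2 - 9/2 = -5/2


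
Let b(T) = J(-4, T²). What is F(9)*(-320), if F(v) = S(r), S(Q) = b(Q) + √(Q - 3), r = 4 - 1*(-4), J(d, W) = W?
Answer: -20480 - 320*√5 ≈ -21196.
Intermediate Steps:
r = 8 (r = 4 + 4 = 8)
b(T) = T²
S(Q) = Q² + √(-3 + Q) (S(Q) = Q² + √(Q - 3) = Q² + √(-3 + Q))
F(v) = 64 + √5 (F(v) = 8² + √(-3 + 8) = 64 + √5)
F(9)*(-320) = (64 + √5)*(-320) = -20480 - 320*√5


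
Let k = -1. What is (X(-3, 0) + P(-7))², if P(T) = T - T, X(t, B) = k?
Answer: 1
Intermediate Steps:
X(t, B) = -1
P(T) = 0
(X(-3, 0) + P(-7))² = (-1 + 0)² = (-1)² = 1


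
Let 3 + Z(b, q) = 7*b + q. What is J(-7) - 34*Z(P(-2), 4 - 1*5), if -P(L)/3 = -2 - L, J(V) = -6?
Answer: 130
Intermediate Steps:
P(L) = 6 + 3*L (P(L) = -3*(-2 - L) = 6 + 3*L)
Z(b, q) = -3 + q + 7*b (Z(b, q) = -3 + (7*b + q) = -3 + (q + 7*b) = -3 + q + 7*b)
J(-7) - 34*Z(P(-2), 4 - 1*5) = -6 - 34*(-3 + (4 - 1*5) + 7*(6 + 3*(-2))) = -6 - 34*(-3 + (4 - 5) + 7*(6 - 6)) = -6 - 34*(-3 - 1 + 7*0) = -6 - 34*(-3 - 1 + 0) = -6 - 34*(-4) = -6 + 136 = 130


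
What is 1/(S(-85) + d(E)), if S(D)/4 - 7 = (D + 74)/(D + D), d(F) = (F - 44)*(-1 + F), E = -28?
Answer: 85/179882 ≈ 0.00047253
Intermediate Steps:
d(F) = (-1 + F)*(-44 + F) (d(F) = (-44 + F)*(-1 + F) = (-1 + F)*(-44 + F))
S(D) = 28 + 2*(74 + D)/D (S(D) = 28 + 4*((D + 74)/(D + D)) = 28 + 4*((74 + D)/((2*D))) = 28 + 4*((74 + D)*(1/(2*D))) = 28 + 4*((74 + D)/(2*D)) = 28 + 2*(74 + D)/D)
1/(S(-85) + d(E)) = 1/((30 + 148/(-85)) + (44 + (-28)**2 - 45*(-28))) = 1/((30 + 148*(-1/85)) + (44 + 784 + 1260)) = 1/((30 - 148/85) + 2088) = 1/(2402/85 + 2088) = 1/(179882/85) = 85/179882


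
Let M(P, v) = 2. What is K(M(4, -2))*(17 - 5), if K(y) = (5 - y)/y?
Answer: 18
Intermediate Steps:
K(y) = (5 - y)/y
K(M(4, -2))*(17 - 5) = ((5 - 1*2)/2)*(17 - 5) = ((5 - 2)/2)*12 = ((½)*3)*12 = (3/2)*12 = 18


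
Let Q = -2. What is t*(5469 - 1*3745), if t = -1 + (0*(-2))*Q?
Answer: -1724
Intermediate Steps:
t = -1 (t = -1 + (0*(-2))*(-2) = -1 + 0*(-2) = -1 + 0 = -1)
t*(5469 - 1*3745) = -(5469 - 1*3745) = -(5469 - 3745) = -1*1724 = -1724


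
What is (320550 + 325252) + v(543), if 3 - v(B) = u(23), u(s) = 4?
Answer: 645801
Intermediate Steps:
v(B) = -1 (v(B) = 3 - 1*4 = 3 - 4 = -1)
(320550 + 325252) + v(543) = (320550 + 325252) - 1 = 645802 - 1 = 645801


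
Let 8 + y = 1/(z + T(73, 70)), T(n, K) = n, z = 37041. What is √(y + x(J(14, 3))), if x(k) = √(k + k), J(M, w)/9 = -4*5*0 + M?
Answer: √(-11019554854 + 8264693976*√7)/37114 ≈ 2.8062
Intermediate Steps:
J(M, w) = 9*M (J(M, w) = 9*(-4*5*0 + M) = 9*(-20*0 + M) = 9*(0 + M) = 9*M)
x(k) = √2*√k (x(k) = √(2*k) = √2*√k)
y = -296911/37114 (y = -8 + 1/(37041 + 73) = -8 + 1/37114 = -296911/37114 ≈ -8.0000)
√(y + x(J(14, 3))) = √(-296911/37114 + √2*√(9*14)) = √(-296911/37114 + √2*√126) = √(-296911/37114 + √2*(3*√14)) = √(-296911/37114 + 6*√7)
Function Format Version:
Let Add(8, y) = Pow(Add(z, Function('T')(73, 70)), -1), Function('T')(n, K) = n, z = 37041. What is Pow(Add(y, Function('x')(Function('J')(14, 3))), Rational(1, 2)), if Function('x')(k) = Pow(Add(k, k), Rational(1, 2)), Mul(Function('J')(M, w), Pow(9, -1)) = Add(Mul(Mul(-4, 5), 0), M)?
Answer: Mul(Rational(1, 37114), Pow(Add(-11019554854, Mul(8264693976, Pow(7, Rational(1, 2)))), Rational(1, 2))) ≈ 2.8062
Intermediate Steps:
Function('J')(M, w) = Mul(9, M) (Function('J')(M, w) = Mul(9, Add(Mul(Mul(-4, 5), 0), M)) = Mul(9, Add(Mul(-20, 0), M)) = Mul(9, Add(0, M)) = Mul(9, M))
Function('x')(k) = Mul(Pow(2, Rational(1, 2)), Pow(k, Rational(1, 2))) (Function('x')(k) = Pow(Mul(2, k), Rational(1, 2)) = Mul(Pow(2, Rational(1, 2)), Pow(k, Rational(1, 2))))
y = Rational(-296911, 37114) (y = Add(-8, Pow(Add(37041, 73), -1)) = Add(-8, Pow(37114, -1)) = Add(-8, Rational(1, 37114)) = Rational(-296911, 37114) ≈ -8.0000)
Pow(Add(y, Function('x')(Function('J')(14, 3))), Rational(1, 2)) = Pow(Add(Rational(-296911, 37114), Mul(Pow(2, Rational(1, 2)), Pow(Mul(9, 14), Rational(1, 2)))), Rational(1, 2)) = Pow(Add(Rational(-296911, 37114), Mul(Pow(2, Rational(1, 2)), Pow(126, Rational(1, 2)))), Rational(1, 2)) = Pow(Add(Rational(-296911, 37114), Mul(Pow(2, Rational(1, 2)), Mul(3, Pow(14, Rational(1, 2))))), Rational(1, 2)) = Pow(Add(Rational(-296911, 37114), Mul(6, Pow(7, Rational(1, 2)))), Rational(1, 2))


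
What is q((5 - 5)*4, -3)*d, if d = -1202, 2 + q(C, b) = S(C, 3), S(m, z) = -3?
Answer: 6010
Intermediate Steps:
q(C, b) = -5 (q(C, b) = -2 - 3 = -5)
q((5 - 5)*4, -3)*d = -5*(-1202) = 6010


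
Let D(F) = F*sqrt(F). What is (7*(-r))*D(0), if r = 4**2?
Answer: 0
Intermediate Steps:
r = 16
D(F) = F**(3/2)
(7*(-r))*D(0) = (7*(-1*16))*0**(3/2) = (7*(-16))*0 = -112*0 = 0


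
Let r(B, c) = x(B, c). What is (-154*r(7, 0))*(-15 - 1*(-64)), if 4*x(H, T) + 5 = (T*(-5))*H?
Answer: 18865/2 ≈ 9432.5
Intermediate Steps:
x(H, T) = -5/4 - 5*H*T/4 (x(H, T) = -5/4 + ((T*(-5))*H)/4 = -5/4 + ((-5*T)*H)/4 = -5/4 + (-5*H*T)/4 = -5/4 - 5*H*T/4)
r(B, c) = -5/4 - 5*B*c/4
(-154*r(7, 0))*(-15 - 1*(-64)) = (-154*(-5/4 - 5/4*7*0))*(-15 - 1*(-64)) = (-154*(-5/4 + 0))*(-15 + 64) = -154*(-5/4)*49 = (385/2)*49 = 18865/2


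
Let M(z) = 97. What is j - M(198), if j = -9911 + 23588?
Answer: 13580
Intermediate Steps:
j = 13677
j - M(198) = 13677 - 1*97 = 13677 - 97 = 13580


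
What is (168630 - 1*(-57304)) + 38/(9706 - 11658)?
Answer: 220511565/976 ≈ 2.2593e+5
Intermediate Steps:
(168630 - 1*(-57304)) + 38/(9706 - 11658) = (168630 + 57304) + 38/(-1952) = 225934 - 1/1952*38 = 225934 - 19/976 = 220511565/976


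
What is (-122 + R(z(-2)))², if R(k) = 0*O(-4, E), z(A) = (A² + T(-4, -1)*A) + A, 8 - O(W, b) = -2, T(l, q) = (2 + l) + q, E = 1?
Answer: 14884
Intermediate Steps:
T(l, q) = 2 + l + q
O(W, b) = 10 (O(W, b) = 8 - 1*(-2) = 8 + 2 = 10)
z(A) = A² - 2*A (z(A) = (A² + (2 - 4 - 1)*A) + A = (A² - 3*A) + A = A² - 2*A)
R(k) = 0 (R(k) = 0*10 = 0)
(-122 + R(z(-2)))² = (-122 + 0)² = (-122)² = 14884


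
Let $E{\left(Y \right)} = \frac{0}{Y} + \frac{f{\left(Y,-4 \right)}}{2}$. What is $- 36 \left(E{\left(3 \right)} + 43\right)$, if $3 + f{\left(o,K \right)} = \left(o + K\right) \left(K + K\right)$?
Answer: $-1638$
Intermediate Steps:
$f{\left(o,K \right)} = -3 + 2 K \left(K + o\right)$ ($f{\left(o,K \right)} = -3 + \left(o + K\right) \left(K + K\right) = -3 + \left(K + o\right) 2 K = -3 + 2 K \left(K + o\right)$)
$E{\left(Y \right)} = \frac{29}{2} - 4 Y$ ($E{\left(Y \right)} = \frac{0}{Y} + \frac{-3 + 2 \left(-4\right)^{2} + 2 \left(-4\right) Y}{2} = 0 + \left(-3 + 2 \cdot 16 - 8 Y\right) \frac{1}{2} = 0 + \left(-3 + 32 - 8 Y\right) \frac{1}{2} = 0 + \left(29 - 8 Y\right) \frac{1}{2} = 0 - \left(- \frac{29}{2} + 4 Y\right) = \frac{29}{2} - 4 Y$)
$- 36 \left(E{\left(3 \right)} + 43\right) = - 36 \left(\left(\frac{29}{2} - 12\right) + 43\right) = - 36 \left(\frac{5}{2} + 43\right) = \left(-36\right) \frac{91}{2} = -1638$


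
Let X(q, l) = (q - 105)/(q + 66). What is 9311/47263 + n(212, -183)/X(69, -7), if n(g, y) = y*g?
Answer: 6876066866/47263 ≈ 1.4549e+5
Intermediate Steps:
n(g, y) = g*y
X(q, l) = (-105 + q)/(66 + q)
9311/47263 + n(212, -183)/X(69, -7) = 9311/47263 + (212*(-183))/(((-105 + 69)/(66 + 69))) = 9311*(1/47263) - 38796/(-36/135) = 9311/47263 - 38796/((1/135)*(-36)) = 9311/47263 - 38796/(-4/15) = 9311/47263 - 38796*(-15/4) = 9311/47263 + 145485 = 6876066866/47263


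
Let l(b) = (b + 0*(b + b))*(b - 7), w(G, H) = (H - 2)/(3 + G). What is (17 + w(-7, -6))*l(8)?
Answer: 152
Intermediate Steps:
w(G, H) = (-2 + H)/(3 + G)
l(b) = b*(-7 + b) (l(b) = (b + 0*(2*b))*(-7 + b) = (b + 0)*(-7 + b) = b*(-7 + b))
(17 + w(-7, -6))*l(8) = (17 + (-2 - 6)/(3 - 7))*(8*(-7 + 8)) = (17 - 8/(-4))*(8*1) = (17 - ¼*(-8))*8 = (17 + 2)*8 = 19*8 = 152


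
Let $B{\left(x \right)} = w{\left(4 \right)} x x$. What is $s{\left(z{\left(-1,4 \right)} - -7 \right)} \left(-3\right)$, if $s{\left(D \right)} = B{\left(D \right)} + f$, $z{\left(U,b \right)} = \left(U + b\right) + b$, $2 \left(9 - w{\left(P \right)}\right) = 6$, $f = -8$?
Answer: $-3504$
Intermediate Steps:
$w{\left(P \right)} = 6$ ($w{\left(P \right)} = 9 - 3 = 6$)
$z{\left(U,b \right)} = U + 2 b$
$B{\left(x \right)} = 6 x^{2}$ ($B{\left(x \right)} = 6 x x = 6 x^{2}$)
$s{\left(D \right)} = -8 + 6 D^{2}$ ($s{\left(D \right)} = 6 D^{2} - 8 = -8 + 6 D^{2}$)
$s{\left(z{\left(-1,4 \right)} - -7 \right)} \left(-3\right) = \left(-8 + 6 \left(\left(-1 + 2 \cdot 4\right) - -7\right)^{2}\right) \left(-3\right) = \left(-8 + 6 \left(\left(-1 + 8\right) + 7\right)^{2}\right) \left(-3\right) = \left(-8 + 6 \left(7 + 7\right)^{2}\right) \left(-3\right) = \left(-8 + 6 \cdot 14^{2}\right) \left(-3\right) = \left(-8 + 6 \cdot 196\right) \left(-3\right) = \left(-8 + 1176\right) \left(-3\right) = 1168 \left(-3\right) = -3504$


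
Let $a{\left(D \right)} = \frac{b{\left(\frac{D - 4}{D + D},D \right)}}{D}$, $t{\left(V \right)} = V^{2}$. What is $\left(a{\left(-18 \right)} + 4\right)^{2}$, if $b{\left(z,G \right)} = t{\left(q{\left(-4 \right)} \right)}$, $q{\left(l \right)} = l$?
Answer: $\frac{784}{81} \approx 9.679$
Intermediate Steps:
$b{\left(z,G \right)} = 16$ ($b{\left(z,G \right)} = \left(-4\right)^{2} = 16$)
$a{\left(D \right)} = \frac{16}{D}$
$\left(a{\left(-18 \right)} + 4\right)^{2} = \left(\frac{16}{-18} + 4\right)^{2} = \left(16 \left(- \frac{1}{18}\right) + 4\right)^{2} = \left(- \frac{8}{9} + 4\right)^{2} = \left(\frac{28}{9}\right)^{2} = \frac{784}{81}$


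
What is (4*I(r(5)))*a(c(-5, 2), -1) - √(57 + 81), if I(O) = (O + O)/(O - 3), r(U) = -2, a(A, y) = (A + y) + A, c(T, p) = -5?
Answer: -176/5 - √138 ≈ -46.947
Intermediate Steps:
a(A, y) = y + 2*A
I(O) = 2*O/(-3 + O) (I(O) = (2*O)/(-3 + O) = 2*O/(-3 + O))
(4*I(r(5)))*a(c(-5, 2), -1) - √(57 + 81) = (4*(2*(-2)/(-3 - 2)))*(-1 + 2*(-5)) - √(57 + 81) = (4*(2*(-2)/(-5)))*(-1 - 10) - √138 = (4*(2*(-2)*(-⅕)))*(-11) - √138 = (4*(⅘))*(-11) - √138 = (16/5)*(-11) - √138 = -176/5 - √138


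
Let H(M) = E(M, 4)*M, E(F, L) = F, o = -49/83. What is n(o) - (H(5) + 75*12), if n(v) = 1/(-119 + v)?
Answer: -9181633/9926 ≈ -925.01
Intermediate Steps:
o = -49/83 (o = -49*1/83 = -49/83 ≈ -0.59036)
H(M) = M**2 (H(M) = M*M = M**2)
n(o) - (H(5) + 75*12) = 1/(-119 - 49/83) - (5**2 + 75*12) = 1/(-9926/83) - (25 + 900) = -83/9926 - 1*925 = -83/9926 - 925 = -9181633/9926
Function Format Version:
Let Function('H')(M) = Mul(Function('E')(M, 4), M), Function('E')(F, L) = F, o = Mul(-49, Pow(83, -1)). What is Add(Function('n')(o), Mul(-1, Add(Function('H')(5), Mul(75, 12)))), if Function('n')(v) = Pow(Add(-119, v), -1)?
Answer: Rational(-9181633, 9926) ≈ -925.01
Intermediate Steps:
o = Rational(-49, 83) (o = Mul(-49, Rational(1, 83)) = Rational(-49, 83) ≈ -0.59036)
Function('H')(M) = Pow(M, 2) (Function('H')(M) = Mul(M, M) = Pow(M, 2))
Add(Function('n')(o), Mul(-1, Add(Function('H')(5), Mul(75, 12)))) = Add(Pow(Add(-119, Rational(-49, 83)), -1), Mul(-1, Add(Pow(5, 2), Mul(75, 12)))) = Add(Pow(Rational(-9926, 83), -1), Mul(-1, Add(25, 900))) = Add(Rational(-83, 9926), Mul(-1, 925)) = Add(Rational(-83, 9926), -925) = Rational(-9181633, 9926)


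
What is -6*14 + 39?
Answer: -45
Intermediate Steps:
-6*14 + 39 = -84 + 39 = -45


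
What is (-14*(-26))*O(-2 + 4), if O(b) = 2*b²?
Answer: 2912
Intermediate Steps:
(-14*(-26))*O(-2 + 4) = (-14*(-26))*(2*(-2 + 4)²) = 364*(2*2²) = 364*(2*4) = 364*8 = 2912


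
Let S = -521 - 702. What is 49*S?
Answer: -59927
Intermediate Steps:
S = -1223
49*S = 49*(-1223) = -59927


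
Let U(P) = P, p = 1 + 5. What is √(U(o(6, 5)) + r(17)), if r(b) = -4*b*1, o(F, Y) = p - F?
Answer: 2*I*√17 ≈ 8.2462*I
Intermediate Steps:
p = 6
o(F, Y) = 6 - F
r(b) = -4*b
√(U(o(6, 5)) + r(17)) = √((6 - 1*6) - 4*17) = √((6 - 6) - 68) = √(0 - 68) = √(-68) = 2*I*√17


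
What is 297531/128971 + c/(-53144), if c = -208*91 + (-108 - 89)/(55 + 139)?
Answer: 3541136614375/1329682755856 ≈ 2.6631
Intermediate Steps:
c = -3672229/194 (c = -18928 - 197/194 = -3672229/194 ≈ -18929.)
297531/128971 + c/(-53144) = 297531/128971 - 3672229/194/(-53144) = 297531*(1/128971) - 3672229/194*(-1/53144) = 297531/128971 + 3672229/10309936 = 3541136614375/1329682755856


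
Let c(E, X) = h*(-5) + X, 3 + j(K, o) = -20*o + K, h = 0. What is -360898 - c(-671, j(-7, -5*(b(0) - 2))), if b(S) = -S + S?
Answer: -360688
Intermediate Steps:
b(S) = 0
j(K, o) = -3 + K - 20*o (j(K, o) = -3 + (-20*o + K) = -3 + (K - 20*o) = -3 + K - 20*o)
c(E, X) = X (c(E, X) = 0*(-5) + X = 0 + X = X)
-360898 - c(-671, j(-7, -5*(b(0) - 2))) = -360898 - (-3 - 7 - (-100)*(0 - 2)) = -360898 - (-3 - 7 - (-100)*(-2)) = -360898 - (-3 - 7 - 20*10) = -360898 - (-3 - 7 - 200) = -360898 - 1*(-210) = -360898 + 210 = -360688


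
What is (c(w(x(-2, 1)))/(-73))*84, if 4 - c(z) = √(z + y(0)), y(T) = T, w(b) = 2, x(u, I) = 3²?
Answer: -336/73 + 84*√2/73 ≈ -2.9754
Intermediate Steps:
x(u, I) = 9
c(z) = 4 - √z (c(z) = 4 - √(z + 0) = 4 - √z)
(c(w(x(-2, 1)))/(-73))*84 = ((4 - √2)/(-73))*84 = -(4 - √2)/73*84 = (-4/73 + √2/73)*84 = -336/73 + 84*√2/73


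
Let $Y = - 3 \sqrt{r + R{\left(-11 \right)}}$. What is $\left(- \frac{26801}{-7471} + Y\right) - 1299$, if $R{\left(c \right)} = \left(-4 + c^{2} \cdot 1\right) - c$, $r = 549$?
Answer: $- \frac{9678028}{7471} - 3 \sqrt{677} \approx -1373.5$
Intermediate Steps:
$R{\left(c \right)} = -4 + c^{2} - c$ ($R{\left(c \right)} = \left(-4 + c^{2}\right) - c = -4 + c^{2} - c$)
$Y = - 3 \sqrt{677}$ ($Y = - 3 \sqrt{549 - \left(-7 - 121\right)} = - 3 \sqrt{549 + \left(-4 + 121 + 11\right)} = - 3 \sqrt{549 + 128} = - 3 \sqrt{677} \approx -78.058$)
$\left(- \frac{26801}{-7471} + Y\right) - 1299 = \left(- \frac{26801}{-7471} - 3 \sqrt{677}\right) - 1299 = \left(\left(-26801\right) \left(- \frac{1}{7471}\right) - 3 \sqrt{677}\right) - 1299 = \left(\frac{26801}{7471} - 3 \sqrt{677}\right) - 1299 = - \frac{9678028}{7471} - 3 \sqrt{677}$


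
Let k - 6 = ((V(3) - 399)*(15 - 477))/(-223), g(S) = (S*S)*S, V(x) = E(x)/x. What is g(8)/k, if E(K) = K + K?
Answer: -28544/45519 ≈ -0.62708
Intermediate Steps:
E(K) = 2*K
V(x) = 2 (V(x) = (2*x)/x = 2)
g(S) = S**3 (g(S) = S**2*S = S**3)
k = -182076/223 (k = 6 + ((2 - 399)*(15 - 477))/(-223) = 6 - 397*(-462)*(-1/223) = 6 + 183414*(-1/223) = 6 - 183414/223 = -182076/223 ≈ -816.48)
g(8)/k = 8**3/(-182076/223) = 512*(-223/182076) = -28544/45519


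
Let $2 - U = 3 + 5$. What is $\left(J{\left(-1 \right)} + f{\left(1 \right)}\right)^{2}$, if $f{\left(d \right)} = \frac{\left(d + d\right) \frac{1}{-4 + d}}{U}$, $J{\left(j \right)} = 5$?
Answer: $\frac{2116}{81} \approx 26.123$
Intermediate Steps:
$U = -6$ ($U = 2 - \left(3 + 5\right) = 2 - 8 = -6$)
$f{\left(d \right)} = - \frac{d}{3 \left(-4 + d\right)}$ ($f{\left(d \right)} = \frac{\left(d + d\right) \frac{1}{-4 + d}}{-6} = \frac{2 d}{-4 + d} \left(- \frac{1}{6}\right) = - \frac{d}{3 \left(-4 + d\right)}$)
$\left(J{\left(-1 \right)} + f{\left(1 \right)}\right)^{2} = \left(5 - 1 \frac{1}{-12 + 3 \cdot 1}\right)^{2} = \left(5 - 1 \frac{1}{-12 + 3}\right)^{2} = \left(5 - 1 \frac{1}{-9}\right)^{2} = \left(5 - 1 \left(- \frac{1}{9}\right)\right)^{2} = \left(5 + \frac{1}{9}\right)^{2} = \left(\frac{46}{9}\right)^{2} = \frac{2116}{81}$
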